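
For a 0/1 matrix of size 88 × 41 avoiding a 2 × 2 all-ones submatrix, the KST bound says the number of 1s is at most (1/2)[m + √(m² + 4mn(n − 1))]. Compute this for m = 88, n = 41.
z(88, 41; 2, 2) ≤ (1/2)[88 + √(88² + 4·88·41·40)] = (1/2)[88 + √585024] = 426.4343

Kővári–Sós–Turán: let r_1, ..., r_88 be the row sums and z = Σ r_i the total number of 1s. Each pair of columns can share at most one row with both entries 1 (else a 2×2 all-ones block appears), so Σ_i C(r_i, 2) ≤ C(41, 2) = 820. By convexity Σ_i C(r_i, 2) ≥ 88·C(z/88, 2) = z(z − 88)/(2·88), giving z² − 88z − 88·41·40 ≤ 0 and hence z ≤ (1/2)[88 + √(7744 + 4·144320)] = (1/2)[88 + √585024] ≈ (1/2)(88 + 764.8686) = 426.4343.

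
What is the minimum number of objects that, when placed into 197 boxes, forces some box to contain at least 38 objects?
n = (38 − 1)·197 + 1 = 7290

By the generalised pigeonhole principle, to guarantee some box contains ≥ r objects we need more than (r − 1) · k objects total. Threshold: n = (r − 1) · k + 1. With r = 38 and k = 197: n = 37 · 197 + 1 = 7289 + 1 = 7290. For n = 7289 = 37 · 197, we can put exactly 37 objects in every box, avoiding 38 in any single one — so 7290 is tight.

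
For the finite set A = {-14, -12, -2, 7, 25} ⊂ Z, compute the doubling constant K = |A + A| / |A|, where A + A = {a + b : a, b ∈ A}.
K = |A + A| / |A| = 15/5 = 3

Enumerate A + A = {a + b : a, b ∈ A}. With |A| = 5, there are |A|^2 = 25 ordered sum pairs; collecting distinct values, A + A = {-28, -26, -24, -16, -14, -7, -5, -4, 5, 11, 13, 14, 23, 32, 50}, so |A + A| = 15. Thus K = 15/5 = 3. For comparison, the minimum possible |A + A| over all 5-element sets is 2·5 − 1 = 9 (so min K = 9/5), attained only by arithmetic progressions.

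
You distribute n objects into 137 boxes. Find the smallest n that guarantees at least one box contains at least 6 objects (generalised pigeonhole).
n = (6 − 1)·137 + 1 = 686

By the generalised pigeonhole principle, to guarantee some box contains ≥ r objects we need more than (r − 1) · k objects total. Threshold: n = (r − 1) · k + 1. With r = 6 and k = 137: n = 5 · 137 + 1 = 685 + 1 = 686. For n = 685 = 5 · 137, we can put exactly 5 objects in every box, avoiding 6 in any single one — so 686 is tight.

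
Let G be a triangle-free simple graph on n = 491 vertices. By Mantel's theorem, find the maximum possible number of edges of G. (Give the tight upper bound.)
ex(491, K_3) = ⌊491^2/4⌋ = 60270

Mantel (1907): a triangle-free graph on n vertices has at most ⌊n^2/4⌋ edges, with equality for the complete bipartite graph K_{⌊n/2⌋, ⌈n/2⌉}. For n = 491: ⌊491^2/4⌋ = ⌊241081/4⌋ = 60270. The extremal graph is K_{245, 246}, which has 245·246 = 60270 edges.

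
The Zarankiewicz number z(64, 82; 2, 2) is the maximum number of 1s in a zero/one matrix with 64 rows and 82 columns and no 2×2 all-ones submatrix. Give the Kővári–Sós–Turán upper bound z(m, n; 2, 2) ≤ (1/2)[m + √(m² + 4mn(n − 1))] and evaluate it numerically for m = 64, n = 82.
z(64, 82; 2, 2) ≤ (1/2)[64 + √(64² + 4·64·82·81)] = (1/2)[64 + √1704448] = 684.7725

Kővári–Sós–Turán: let r_1, ..., r_64 be the row sums and z = Σ r_i the total number of 1s. Each pair of columns can share at most one row with both entries 1 (else a 2×2 all-ones block appears), so Σ_i C(r_i, 2) ≤ C(82, 2) = 3321. By convexity Σ_i C(r_i, 2) ≥ 64·C(z/64, 2) = z(z − 64)/(2·64), giving z² − 64z − 64·82·81 ≤ 0 and hence z ≤ (1/2)[64 + √(4096 + 4·425088)] = (1/2)[64 + √1704448] ≈ (1/2)(64 + 1305.5451) = 684.7725.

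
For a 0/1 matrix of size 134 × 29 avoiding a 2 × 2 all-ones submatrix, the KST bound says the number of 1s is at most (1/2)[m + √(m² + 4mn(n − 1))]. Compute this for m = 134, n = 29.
z(134, 29; 2, 2) ≤ (1/2)[134 + √(134² + 4·134·29·28)] = (1/2)[134 + √453188] = 403.5962

Kővári–Sós–Turán: let r_1, ..., r_134 be the row sums and z = Σ r_i the total number of 1s. Each pair of columns can share at most one row with both entries 1 (else a 2×2 all-ones block appears), so Σ_i C(r_i, 2) ≤ C(29, 2) = 406. By convexity Σ_i C(r_i, 2) ≥ 134·C(z/134, 2) = z(z − 134)/(2·134), giving z² − 134z − 134·29·28 ≤ 0 and hence z ≤ (1/2)[134 + √(17956 + 4·108808)] = (1/2)[134 + √453188] ≈ (1/2)(134 + 673.1924) = 403.5962.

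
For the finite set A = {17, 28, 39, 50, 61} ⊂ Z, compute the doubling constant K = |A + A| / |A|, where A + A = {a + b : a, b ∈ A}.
K = |A + A| / |A| = 9/5

Enumerate A + A = {a + b : a, b ∈ A}. With |A| = 5, there are |A|^2 = 25 ordered sum pairs; collecting distinct values, A + A = {34, 45, 56, 67, 78, 89, 100, 111, 122}, so |A + A| = 9. Thus K = 9/5. Here |A + A| = 2|A| − 1 = 9, the minimum possible — so K = 9/5 is minimal, which holds iff A is an arithmetic progression.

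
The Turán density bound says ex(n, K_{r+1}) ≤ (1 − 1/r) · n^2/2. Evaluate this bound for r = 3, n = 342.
Turán density bound = (2/3) · 342^2/2 = 38988

Turán's theorem: ex(n, K_{r+1}) is achieved by the complete r-partite Turán graph T(n, r) with parts as balanced as possible, and is at most (1 − 1/r) · n^2/2. For r = 3, n = 342: the density bound is (2/3) · 116964/2 = 38988. Since 3 ∣ 342, the Turán graph T(342, 3) has parts of equal size 114, and its edge count e(T(342, 3)) = 38988 attains the density bound exactly.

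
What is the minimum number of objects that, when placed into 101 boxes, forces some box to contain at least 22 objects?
n = (22 − 1)·101 + 1 = 2122

By the generalised pigeonhole principle, to guarantee some box contains ≥ r objects we need more than (r − 1) · k objects total. Threshold: n = (r − 1) · k + 1. With r = 22 and k = 101: n = 21 · 101 + 1 = 2121 + 1 = 2122. For n = 2121 = 21 · 101, we can put exactly 21 objects in every box, avoiding 22 in any single one — so 2122 is tight.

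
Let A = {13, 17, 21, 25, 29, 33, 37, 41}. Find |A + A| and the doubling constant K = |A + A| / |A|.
K = |A + A| / |A| = 15/8

Enumerate A + A = {a + b : a, b ∈ A}. With |A| = 8, there are |A|^2 = 64 ordered sum pairs; collecting distinct values, A + A = {26, 30, 34, 38, 42, 46, 50, 54, 58, 62, 66, 70, 74, 78, 82}, so |A + A| = 15. Thus K = 15/8. Here |A + A| = 2|A| − 1 = 15, the minimum possible — so K = 15/8 is minimal, which holds iff A is an arithmetic progression.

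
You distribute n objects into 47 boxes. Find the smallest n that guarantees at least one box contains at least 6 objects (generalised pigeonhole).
n = (6 − 1)·47 + 1 = 236

By the generalised pigeonhole principle, to guarantee some box contains ≥ r objects we need more than (r − 1) · k objects total. Threshold: n = (r − 1) · k + 1. With r = 6 and k = 47: n = 5 · 47 + 1 = 235 + 1 = 236. For n = 235 = 5 · 47, we can put exactly 5 objects in every box, avoiding 6 in any single one — so 236 is tight.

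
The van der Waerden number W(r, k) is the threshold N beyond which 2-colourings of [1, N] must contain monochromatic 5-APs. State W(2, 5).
W(2, 5) = 178

This is a classical value, W(2, 5) = 178, established by combining an explicit 2-colouring of {1, ..., 177} with no monochromatic 5-AP (giving the lower bound W(2, 5) > 177) and a finite case analysis / exhaustive computer search showing every 2-colouring of {1, ..., 178} has such an AP.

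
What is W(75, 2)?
W(75, 2) = 75 + 1 = 76

A 2-term AP is any pair of integers, so a monochromatic 2-AP exists iff some colour is used at least twice. With 75 colours, the colouring i ↦ i on {1, ..., 75} uses each colour once, avoiding any monochromatic pair, so W(75, 2) > 75. For {1, ..., 76}, pigeonhole forces two integers of the same colour, which form a monochromatic 2-AP. Hence W(75, 2) = 76.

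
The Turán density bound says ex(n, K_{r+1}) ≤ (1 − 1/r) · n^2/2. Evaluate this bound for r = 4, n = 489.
Turán density bound = (3/4) · 489^2/2 = 717363/8 ≈ 89670.375

Turán's theorem: ex(n, K_{r+1}) is achieved by the complete r-partite Turán graph T(n, r) with parts as balanced as possible, and is at most (1 − 1/r) · n^2/2. For r = 4, n = 489: the density bound is (3/4) · 239121/2 = 717363/8 ≈ 89670.375. The integer-valued extremum is e(T(489, 4)) = 89670, which is strictly less than the density bound 717363/8 since 4 ∤ 489 (the parts of T(489, 4) cannot all be equal).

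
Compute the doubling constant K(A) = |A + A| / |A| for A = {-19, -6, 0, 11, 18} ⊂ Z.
K = |A + A| / |A| = 15/5 = 3

Enumerate A + A = {a + b : a, b ∈ A}. With |A| = 5, there are |A|^2 = 25 ordered sum pairs; collecting distinct values, A + A = {-38, -25, -19, -12, -8, -6, -1, 0, 5, 11, 12, 18, 22, 29, 36}, so |A + A| = 15. Thus K = 15/5 = 3. For comparison, the minimum possible |A + A| over all 5-element sets is 2·5 − 1 = 9 (so min K = 9/5), attained only by arithmetic progressions.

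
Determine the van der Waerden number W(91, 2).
W(91, 2) = 91 + 1 = 92

A 2-term AP is any pair of integers, so a monochromatic 2-AP exists iff some colour is used at least twice. With 91 colours, the colouring i ↦ i on {1, ..., 91} uses each colour once, avoiding any monochromatic pair, so W(91, 2) > 91. For {1, ..., 92}, pigeonhole forces two integers of the same colour, which form a monochromatic 2-AP. Hence W(91, 2) = 92.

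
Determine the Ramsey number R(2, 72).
R(2, 72) = 72

R(2, k) = k for all k ≥ 2: in a 2-colouring of K_k, either some edge is red (a red K_2) or all edges are blue (a blue K_k). And K_{71} coloured all-blue has no blue K_72, so R(2, 72) > 71. Hence R(2, 72) = 72.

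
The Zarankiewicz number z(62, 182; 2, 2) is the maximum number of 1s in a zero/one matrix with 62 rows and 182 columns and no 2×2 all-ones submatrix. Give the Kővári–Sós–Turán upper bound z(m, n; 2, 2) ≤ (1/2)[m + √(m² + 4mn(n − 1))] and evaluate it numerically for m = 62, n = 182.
z(62, 182; 2, 2) ≤ (1/2)[62 + √(62² + 4·62·182·181)] = (1/2)[62 + √8173460] = 1460.4632

Kővári–Sós–Turán: let r_1, ..., r_62 be the row sums and z = Σ r_i the total number of 1s. Each pair of columns can share at most one row with both entries 1 (else a 2×2 all-ones block appears), so Σ_i C(r_i, 2) ≤ C(182, 2) = 16471. By convexity Σ_i C(r_i, 2) ≥ 62·C(z/62, 2) = z(z − 62)/(2·62), giving z² − 62z − 62·182·181 ≤ 0 and hence z ≤ (1/2)[62 + √(3844 + 4·2042404)] = (1/2)[62 + √8173460] ≈ (1/2)(62 + 2858.9264) = 1460.4632.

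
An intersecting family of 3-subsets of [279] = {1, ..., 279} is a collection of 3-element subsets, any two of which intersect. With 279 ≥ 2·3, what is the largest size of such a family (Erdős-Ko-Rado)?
max |F| = C(278, 2) = 38503

Erdős-Ko-Rado (1961): when n ≥ 2k, max |F| = C(n−1, k−1). The bound is attained by the star {A : i ∈ A} for any fixed i ∈ [n]. Here C(279−1, 3−1) = C(278, 2) = 38503.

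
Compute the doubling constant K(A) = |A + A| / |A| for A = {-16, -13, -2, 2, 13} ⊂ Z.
K = |A + A| / |A| = 14/5

Enumerate A + A = {a + b : a, b ∈ A}. With |A| = 5, there are |A|^2 = 25 ordered sum pairs; collecting distinct values, A + A = {-32, -29, -26, -18, -15, -14, -11, -4, -3, 0, 4, 11, 15, 26}, so |A + A| = 14. Thus K = 14/5. For comparison, the minimum possible |A + A| over all 5-element sets is 2·5 − 1 = 9 (so min K = 9/5), attained only by arithmetic progressions.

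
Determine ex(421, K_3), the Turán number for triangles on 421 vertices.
ex(421, K_3) = ⌊421^2/4⌋ = 44310

Mantel (1907): a triangle-free graph on n vertices has at most ⌊n^2/4⌋ edges, with equality for the complete bipartite graph K_{⌊n/2⌋, ⌈n/2⌉}. For n = 421: ⌊421^2/4⌋ = ⌊177241/4⌋ = 44310. The extremal graph is K_{210, 211}, which has 210·211 = 44310 edges.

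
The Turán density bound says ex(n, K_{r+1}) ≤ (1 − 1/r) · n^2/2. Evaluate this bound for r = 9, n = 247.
Turán density bound = (8/9) · 247^2/2 = 244036/9 ≈ 27115.1111

Turán's theorem: ex(n, K_{r+1}) is achieved by the complete r-partite Turán graph T(n, r) with parts as balanced as possible, and is at most (1 − 1/r) · n^2/2. For r = 9, n = 247: the density bound is (8/9) · 61009/2 = 244036/9 ≈ 27115.1111. The integer-valued extremum is e(T(247, 9)) = 27114, which is strictly less than the density bound 244036/9 since 9 ∤ 247 (the parts of T(247, 9) cannot all be equal).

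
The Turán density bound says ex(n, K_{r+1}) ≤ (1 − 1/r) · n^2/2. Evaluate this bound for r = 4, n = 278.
Turán density bound = (3/4) · 278^2/2 = 57963/2 ≈ 28981.5

Turán's theorem: ex(n, K_{r+1}) is achieved by the complete r-partite Turán graph T(n, r) with parts as balanced as possible, and is at most (1 − 1/r) · n^2/2. For r = 4, n = 278: the density bound is (3/4) · 77284/2 = 57963/2 ≈ 28981.5. The integer-valued extremum is e(T(278, 4)) = 28981, which is strictly less than the density bound 57963/2 since 4 ∤ 278 (the parts of T(278, 4) cannot all be equal).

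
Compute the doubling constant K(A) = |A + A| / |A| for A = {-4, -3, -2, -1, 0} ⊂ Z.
K = |A + A| / |A| = 9/5

Enumerate A + A = {a + b : a, b ∈ A}. With |A| = 5, there are |A|^2 = 25 ordered sum pairs; collecting distinct values, A + A = {-8, -7, -6, -5, -4, -3, -2, -1, 0}, so |A + A| = 9. Thus K = 9/5. Here |A + A| = 2|A| − 1 = 9, the minimum possible — so K = 9/5 is minimal, which holds iff A is an arithmetic progression.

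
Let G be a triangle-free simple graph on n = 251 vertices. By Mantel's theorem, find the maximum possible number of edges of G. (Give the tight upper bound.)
ex(251, K_3) = ⌊251^2/4⌋ = 15750

Mantel (1907): a triangle-free graph on n vertices has at most ⌊n^2/4⌋ edges, with equality for the complete bipartite graph K_{⌊n/2⌋, ⌈n/2⌉}. For n = 251: ⌊251^2/4⌋ = ⌊63001/4⌋ = 15750. The extremal graph is K_{125, 126}, which has 125·126 = 15750 edges.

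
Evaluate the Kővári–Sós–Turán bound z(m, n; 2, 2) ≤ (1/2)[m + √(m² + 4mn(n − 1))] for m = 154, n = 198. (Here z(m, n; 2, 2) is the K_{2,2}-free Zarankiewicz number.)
z(154, 198; 2, 2) ≤ (1/2)[154 + √(154² + 4·154·198·197)] = (1/2)[154 + √24051412] = 2529.1119

Kővári–Sós–Turán: let r_1, ..., r_154 be the row sums and z = Σ r_i the total number of 1s. Each pair of columns can share at most one row with both entries 1 (else a 2×2 all-ones block appears), so Σ_i C(r_i, 2) ≤ C(198, 2) = 19503. By convexity Σ_i C(r_i, 2) ≥ 154·C(z/154, 2) = z(z − 154)/(2·154), giving z² − 154z − 154·198·197 ≤ 0 and hence z ≤ (1/2)[154 + √(23716 + 4·6006924)] = (1/2)[154 + √24051412] ≈ (1/2)(154 + 4904.2239) = 2529.1119.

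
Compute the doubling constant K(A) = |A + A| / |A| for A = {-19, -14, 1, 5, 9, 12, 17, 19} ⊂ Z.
K = |A + A| / |A| = 32/8 = 4

Enumerate A + A = {a + b : a, b ∈ A}. With |A| = 8, there are |A|^2 = 64 ordered sum pairs; collecting distinct values, A + A = {-38, -33, -28, -18, -14, -13, -10, -9, -7, -5, -2, 0, 2, 3, 5, 6, 10, 13, 14, 17, 18, 20, 21, 22, 24, 26, 28, 29, 31, 34, 36, 38}, so |A + A| = 32. Thus K = 32/8 = 4. For comparison, the minimum possible |A + A| over all 8-element sets is 2·8 − 1 = 15 (so min K = 15/8), attained only by arithmetic progressions.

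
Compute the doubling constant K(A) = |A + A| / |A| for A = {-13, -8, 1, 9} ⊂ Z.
K = |A + A| / |A| = 10/4 = 5/2

Enumerate A + A = {a + b : a, b ∈ A}. With |A| = 4, there are |A|^2 = 16 ordered sum pairs; collecting distinct values, A + A = {-26, -21, -16, -12, -7, -4, 1, 2, 10, 18}, so |A + A| = 10. Thus K = 10/4 = 5/2. For comparison, the minimum possible |A + A| over all 4-element sets is 2·4 − 1 = 7 (so min K = 7/4), attained only by arithmetic progressions.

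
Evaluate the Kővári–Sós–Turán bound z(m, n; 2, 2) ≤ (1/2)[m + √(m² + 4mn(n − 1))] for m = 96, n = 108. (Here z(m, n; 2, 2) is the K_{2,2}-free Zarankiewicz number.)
z(96, 108; 2, 2) ≤ (1/2)[96 + √(96² + 4·96·108·107)] = (1/2)[96 + √4446720] = 1102.3624

Kővári–Sós–Turán: let r_1, ..., r_96 be the row sums and z = Σ r_i the total number of 1s. Each pair of columns can share at most one row with both entries 1 (else a 2×2 all-ones block appears), so Σ_i C(r_i, 2) ≤ C(108, 2) = 5778. By convexity Σ_i C(r_i, 2) ≥ 96·C(z/96, 2) = z(z − 96)/(2·96), giving z² − 96z − 96·108·107 ≤ 0 and hence z ≤ (1/2)[96 + √(9216 + 4·1109376)] = (1/2)[96 + √4446720] ≈ (1/2)(96 + 2108.7247) = 1102.3624.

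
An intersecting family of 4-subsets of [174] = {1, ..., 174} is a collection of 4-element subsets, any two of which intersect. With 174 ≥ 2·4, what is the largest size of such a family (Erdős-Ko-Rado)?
max |F| = C(173, 3) = 848046

Erdős-Ko-Rado (1961): when n ≥ 2k, max |F| = C(n−1, k−1). The bound is attained by the star {A : i ∈ A} for any fixed i ∈ [n]. Here C(174−1, 4−1) = C(173, 3) = 848046.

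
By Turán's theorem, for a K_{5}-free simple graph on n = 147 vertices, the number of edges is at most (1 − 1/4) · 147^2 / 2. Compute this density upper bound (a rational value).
Turán density bound = (3/4) · 147^2/2 = 64827/8 ≈ 8103.375

Turán's theorem: ex(n, K_{r+1}) is achieved by the complete r-partite Turán graph T(n, r) with parts as balanced as possible, and is at most (1 − 1/r) · n^2/2. For r = 4, n = 147: the density bound is (3/4) · 21609/2 = 64827/8 ≈ 8103.375. The integer-valued extremum is e(T(147, 4)) = 8103, which is strictly less than the density bound 64827/8 since 4 ∤ 147 (the parts of T(147, 4) cannot all be equal).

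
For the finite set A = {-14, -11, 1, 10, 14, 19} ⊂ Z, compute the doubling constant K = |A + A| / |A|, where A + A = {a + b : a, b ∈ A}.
K = |A + A| / |A| = 20/6 = 10/3

Enumerate A + A = {a + b : a, b ∈ A}. With |A| = 6, there are |A|^2 = 36 ordered sum pairs; collecting distinct values, A + A = {-28, -25, -22, -13, -10, -4, -1, 0, 2, 3, 5, 8, 11, 15, 20, 24, 28, 29, 33, 38}, so |A + A| = 20. Thus K = 20/6 = 10/3. For comparison, the minimum possible |A + A| over all 6-element sets is 2·6 − 1 = 11 (so min K = 11/6), attained only by arithmetic progressions.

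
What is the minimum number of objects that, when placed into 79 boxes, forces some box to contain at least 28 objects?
n = (28 − 1)·79 + 1 = 2134

By the generalised pigeonhole principle, to guarantee some box contains ≥ r objects we need more than (r − 1) · k objects total. Threshold: n = (r − 1) · k + 1. With r = 28 and k = 79: n = 27 · 79 + 1 = 2133 + 1 = 2134. For n = 2133 = 27 · 79, we can put exactly 27 objects in every box, avoiding 28 in any single one — so 2134 is tight.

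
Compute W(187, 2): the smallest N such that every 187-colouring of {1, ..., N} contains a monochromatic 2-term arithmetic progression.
W(187, 2) = 187 + 1 = 188

A 2-term AP is any pair of integers, so a monochromatic 2-AP exists iff some colour is used at least twice. With 187 colours, the colouring i ↦ i on {1, ..., 187} uses each colour once, avoiding any monochromatic pair, so W(187, 2) > 187. For {1, ..., 188}, pigeonhole forces two integers of the same colour, which form a monochromatic 2-AP. Hence W(187, 2) = 188.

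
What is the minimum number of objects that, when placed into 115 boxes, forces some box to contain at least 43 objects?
n = (43 − 1)·115 + 1 = 4831

By the generalised pigeonhole principle, to guarantee some box contains ≥ r objects we need more than (r − 1) · k objects total. Threshold: n = (r − 1) · k + 1. With r = 43 and k = 115: n = 42 · 115 + 1 = 4830 + 1 = 4831. For n = 4830 = 42 · 115, we can put exactly 42 objects in every box, avoiding 43 in any single one — so 4831 is tight.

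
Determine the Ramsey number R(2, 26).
R(2, 26) = 26

R(2, k) = k for all k ≥ 2: in a 2-colouring of K_k, either some edge is red (a red K_2) or all edges are blue (a blue K_k). And K_{25} coloured all-blue has no blue K_26, so R(2, 26) > 25. Hence R(2, 26) = 26.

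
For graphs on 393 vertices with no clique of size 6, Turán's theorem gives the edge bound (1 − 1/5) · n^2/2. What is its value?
Turán density bound = (4/5) · 393^2/2 = 308898/5 ≈ 61779.6

Turán's theorem: ex(n, K_{r+1}) is achieved by the complete r-partite Turán graph T(n, r) with parts as balanced as possible, and is at most (1 − 1/r) · n^2/2. For r = 5, n = 393: the density bound is (4/5) · 154449/2 = 308898/5 ≈ 61779.6. The integer-valued extremum is e(T(393, 5)) = 61779, which is strictly less than the density bound 308898/5 since 5 ∤ 393 (the parts of T(393, 5) cannot all be equal).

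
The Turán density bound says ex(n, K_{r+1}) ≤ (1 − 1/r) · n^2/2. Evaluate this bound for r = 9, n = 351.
Turán density bound = (8/9) · 351^2/2 = 54756

Turán's theorem: ex(n, K_{r+1}) is achieved by the complete r-partite Turán graph T(n, r) with parts as balanced as possible, and is at most (1 − 1/r) · n^2/2. For r = 9, n = 351: the density bound is (8/9) · 123201/2 = 54756. Since 9 ∣ 351, the Turán graph T(351, 9) has parts of equal size 39, and its edge count e(T(351, 9)) = 54756 attains the density bound exactly.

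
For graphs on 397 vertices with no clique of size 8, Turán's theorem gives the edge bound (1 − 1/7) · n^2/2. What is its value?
Turán density bound = (6/7) · 397^2/2 = 472827/7 ≈ 67546.7143

Turán's theorem: ex(n, K_{r+1}) is achieved by the complete r-partite Turán graph T(n, r) with parts as balanced as possible, and is at most (1 − 1/r) · n^2/2. For r = 7, n = 397: the density bound is (6/7) · 157609/2 = 472827/7 ≈ 67546.7143. The integer-valued extremum is e(T(397, 7)) = 67546, which is strictly less than the density bound 472827/7 since 7 ∤ 397 (the parts of T(397, 7) cannot all be equal).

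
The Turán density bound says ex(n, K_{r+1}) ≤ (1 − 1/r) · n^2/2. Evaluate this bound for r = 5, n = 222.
Turán density bound = (4/5) · 222^2/2 = 98568/5 ≈ 19713.6

Turán's theorem: ex(n, K_{r+1}) is achieved by the complete r-partite Turán graph T(n, r) with parts as balanced as possible, and is at most (1 − 1/r) · n^2/2. For r = 5, n = 222: the density bound is (4/5) · 49284/2 = 98568/5 ≈ 19713.6. The integer-valued extremum is e(T(222, 5)) = 19713, which is strictly less than the density bound 98568/5 since 5 ∤ 222 (the parts of T(222, 5) cannot all be equal).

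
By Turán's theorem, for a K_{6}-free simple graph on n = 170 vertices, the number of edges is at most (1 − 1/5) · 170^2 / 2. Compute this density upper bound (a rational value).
Turán density bound = (4/5) · 170^2/2 = 11560

Turán's theorem: ex(n, K_{r+1}) is achieved by the complete r-partite Turán graph T(n, r) with parts as balanced as possible, and is at most (1 − 1/r) · n^2/2. For r = 5, n = 170: the density bound is (4/5) · 28900/2 = 11560. Since 5 ∣ 170, the Turán graph T(170, 5) has parts of equal size 34, and its edge count e(T(170, 5)) = 11560 attains the density bound exactly.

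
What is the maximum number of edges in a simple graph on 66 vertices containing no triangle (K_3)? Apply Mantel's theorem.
ex(66, K_3) = ⌊66^2/4⌋ = 1089

Mantel (1907): a triangle-free graph on n vertices has at most ⌊n^2/4⌋ edges, with equality for the complete bipartite graph K_{⌊n/2⌋, ⌈n/2⌉}. For n = 66: ⌊66^2/4⌋ = ⌊4356/4⌋ = 1089. The extremal graph is K_{33, 33}, which has 33·33 = 1089 edges.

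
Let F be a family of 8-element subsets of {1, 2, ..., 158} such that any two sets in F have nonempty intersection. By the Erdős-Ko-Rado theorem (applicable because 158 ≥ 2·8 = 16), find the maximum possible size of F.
max |F| = C(157, 7) = 407340975756

Erdős-Ko-Rado (1961): when n ≥ 2k, max |F| = C(n−1, k−1). The bound is attained by the star {A : i ∈ A} for any fixed i ∈ [n]. Here C(158−1, 8−1) = C(157, 7) = 407340975756.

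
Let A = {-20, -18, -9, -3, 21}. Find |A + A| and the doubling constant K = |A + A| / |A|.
K = |A + A| / |A| = 15/5 = 3

Enumerate A + A = {a + b : a, b ∈ A}. With |A| = 5, there are |A|^2 = 25 ordered sum pairs; collecting distinct values, A + A = {-40, -38, -36, -29, -27, -23, -21, -18, -12, -6, 1, 3, 12, 18, 42}, so |A + A| = 15. Thus K = 15/5 = 3. For comparison, the minimum possible |A + A| over all 5-element sets is 2·5 − 1 = 9 (so min K = 9/5), attained only by arithmetic progressions.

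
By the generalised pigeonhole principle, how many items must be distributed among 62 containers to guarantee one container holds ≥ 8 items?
n = (8 − 1)·62 + 1 = 435

By the generalised pigeonhole principle, to guarantee some box contains ≥ r objects we need more than (r − 1) · k objects total. Threshold: n = (r − 1) · k + 1. With r = 8 and k = 62: n = 7 · 62 + 1 = 434 + 1 = 435. For n = 434 = 7 · 62, we can put exactly 7 objects in every box, avoiding 8 in any single one — so 435 is tight.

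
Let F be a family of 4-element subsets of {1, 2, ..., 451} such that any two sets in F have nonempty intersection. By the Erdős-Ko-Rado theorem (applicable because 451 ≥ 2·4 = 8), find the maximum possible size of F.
max |F| = C(450, 3) = 15086400

Erdős-Ko-Rado (1961): when n ≥ 2k, max |F| = C(n−1, k−1). The bound is attained by the star {A : i ∈ A} for any fixed i ∈ [n]. Here C(451−1, 4−1) = C(450, 3) = 15086400.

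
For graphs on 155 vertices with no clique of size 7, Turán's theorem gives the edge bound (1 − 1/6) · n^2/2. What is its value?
Turán density bound = (5/6) · 155^2/2 = 120125/12 ≈ 10010.4167

Turán's theorem: ex(n, K_{r+1}) is achieved by the complete r-partite Turán graph T(n, r) with parts as balanced as possible, and is at most (1 − 1/r) · n^2/2. For r = 6, n = 155: the density bound is (5/6) · 24025/2 = 120125/12 ≈ 10010.4167. The integer-valued extremum is e(T(155, 6)) = 10010, which is strictly less than the density bound 120125/12 since 6 ∤ 155 (the parts of T(155, 6) cannot all be equal).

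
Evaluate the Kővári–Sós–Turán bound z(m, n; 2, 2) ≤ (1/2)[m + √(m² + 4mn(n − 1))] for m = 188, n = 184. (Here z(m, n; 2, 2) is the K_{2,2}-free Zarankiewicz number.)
z(188, 184; 2, 2) ≤ (1/2)[188 + √(188² + 4·188·184·183)] = (1/2)[188 + √25356688] = 2611.7712

Kővári–Sós–Turán: let r_1, ..., r_188 be the row sums and z = Σ r_i the total number of 1s. Each pair of columns can share at most one row with both entries 1 (else a 2×2 all-ones block appears), so Σ_i C(r_i, 2) ≤ C(184, 2) = 16836. By convexity Σ_i C(r_i, 2) ≥ 188·C(z/188, 2) = z(z − 188)/(2·188), giving z² − 188z − 188·184·183 ≤ 0 and hence z ≤ (1/2)[188 + √(35344 + 4·6330336)] = (1/2)[188 + √25356688] ≈ (1/2)(188 + 5035.5425) = 2611.7712.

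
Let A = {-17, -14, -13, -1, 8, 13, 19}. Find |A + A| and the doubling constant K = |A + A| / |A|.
K = |A + A| / |A| = 28/7 = 4

Enumerate A + A = {a + b : a, b ∈ A}. With |A| = 7, there are |A|^2 = 49 ordered sum pairs; collecting distinct values, A + A = {-34, -31, -30, -28, -27, -26, -18, -15, -14, -9, -6, -5, -4, -2, -1, 0, 2, 5, 6, 7, 12, 16, 18, 21, 26, 27, 32, 38}, so |A + A| = 28. Thus K = 28/7 = 4. For comparison, the minimum possible |A + A| over all 7-element sets is 2·7 − 1 = 13 (so min K = 13/7), attained only by arithmetic progressions.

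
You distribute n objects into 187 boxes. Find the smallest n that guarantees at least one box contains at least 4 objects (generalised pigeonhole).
n = (4 − 1)·187 + 1 = 562

By the generalised pigeonhole principle, to guarantee some box contains ≥ r objects we need more than (r − 1) · k objects total. Threshold: n = (r − 1) · k + 1. With r = 4 and k = 187: n = 3 · 187 + 1 = 561 + 1 = 562. For n = 561 = 3 · 187, we can put exactly 3 objects in every box, avoiding 4 in any single one — so 562 is tight.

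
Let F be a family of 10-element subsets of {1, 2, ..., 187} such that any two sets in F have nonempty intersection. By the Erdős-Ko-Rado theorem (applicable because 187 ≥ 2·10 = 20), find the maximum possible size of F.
max |F| = C(186, 9) = 603234336269630

Erdős-Ko-Rado (1961): when n ≥ 2k, max |F| = C(n−1, k−1). The bound is attained by the star {A : i ∈ A} for any fixed i ∈ [n]. Here C(187−1, 10−1) = C(186, 9) = 603234336269630.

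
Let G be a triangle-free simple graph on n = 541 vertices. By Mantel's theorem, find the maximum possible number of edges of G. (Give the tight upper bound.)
ex(541, K_3) = ⌊541^2/4⌋ = 73170

Mantel (1907): a triangle-free graph on n vertices has at most ⌊n^2/4⌋ edges, with equality for the complete bipartite graph K_{⌊n/2⌋, ⌈n/2⌉}. For n = 541: ⌊541^2/4⌋ = ⌊292681/4⌋ = 73170. The extremal graph is K_{270, 271}, which has 270·271 = 73170 edges.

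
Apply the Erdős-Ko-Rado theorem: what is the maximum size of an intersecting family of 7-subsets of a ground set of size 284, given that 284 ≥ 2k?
max |F| = C(283, 6) = 676419934218

Erdős-Ko-Rado (1961): when n ≥ 2k, max |F| = C(n−1, k−1). The bound is attained by the star {A : i ∈ A} for any fixed i ∈ [n]. Here C(284−1, 7−1) = C(283, 6) = 676419934218.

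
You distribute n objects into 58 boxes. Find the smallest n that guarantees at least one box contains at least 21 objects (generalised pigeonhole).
n = (21 − 1)·58 + 1 = 1161

By the generalised pigeonhole principle, to guarantee some box contains ≥ r objects we need more than (r − 1) · k objects total. Threshold: n = (r − 1) · k + 1. With r = 21 and k = 58: n = 20 · 58 + 1 = 1160 + 1 = 1161. For n = 1160 = 20 · 58, we can put exactly 20 objects in every box, avoiding 21 in any single one — so 1161 is tight.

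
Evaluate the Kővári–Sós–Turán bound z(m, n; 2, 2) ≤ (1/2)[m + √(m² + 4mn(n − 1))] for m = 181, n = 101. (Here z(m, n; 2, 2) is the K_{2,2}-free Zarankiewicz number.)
z(181, 101; 2, 2) ≤ (1/2)[181 + √(181² + 4·181·101·100)] = (1/2)[181 + √7345161] = 1445.5979

Kővári–Sós–Turán: let r_1, ..., r_181 be the row sums and z = Σ r_i the total number of 1s. Each pair of columns can share at most one row with both entries 1 (else a 2×2 all-ones block appears), so Σ_i C(r_i, 2) ≤ C(101, 2) = 5050. By convexity Σ_i C(r_i, 2) ≥ 181·C(z/181, 2) = z(z − 181)/(2·181), giving z² − 181z − 181·101·100 ≤ 0 and hence z ≤ (1/2)[181 + √(32761 + 4·1828100)] = (1/2)[181 + √7345161] ≈ (1/2)(181 + 2710.1957) = 1445.5979.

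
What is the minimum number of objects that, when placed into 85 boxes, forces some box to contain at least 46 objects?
n = (46 − 1)·85 + 1 = 3826

By the generalised pigeonhole principle, to guarantee some box contains ≥ r objects we need more than (r − 1) · k objects total. Threshold: n = (r − 1) · k + 1. With r = 46 and k = 85: n = 45 · 85 + 1 = 3825 + 1 = 3826. For n = 3825 = 45 · 85, we can put exactly 45 objects in every box, avoiding 46 in any single one — so 3826 is tight.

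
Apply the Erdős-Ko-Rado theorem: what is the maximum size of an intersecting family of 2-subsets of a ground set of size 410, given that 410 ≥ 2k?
max |F| = C(409, 1) = 409

The Erdős-Ko-Rado theorem states: for n ≥ 2k, an intersecting family of k-subsets of an n-element set has size at most C(n − 1, k − 1), with equality for 'star' families {A ⊆ [n] : |A| = k, i ∈ A} (fix an element i). For n = 410, k = 2: C(409, 1) = 409.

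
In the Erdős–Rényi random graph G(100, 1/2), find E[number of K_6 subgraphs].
E[# K_6] = C(100, 6) · (1/2)^C(6, 2) = 1192052400 / 2^15 = 74503275/2048 ≈ 36378.552246

For each 6-subset S of vertices (there are C(100, 6) = 1192052400 such S), let X_S = 1 if S induces a K_6 (all C(6, 2) = 15 edges present). Then P(X_S = 1) = (1/2)^15 = 1/32768. By linearity of expectation, E[# K_6] = C(100, 6) · (1/2)^15 = 1192052400 / 32768 = 74503275/2048 ≈ 36378.552246.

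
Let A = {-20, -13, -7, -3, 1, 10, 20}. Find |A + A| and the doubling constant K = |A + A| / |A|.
K = |A + A| / |A| = 25/7

Enumerate A + A = {a + b : a, b ∈ A}. With |A| = 7, there are |A|^2 = 49 ordered sum pairs; collecting distinct values, A + A = {-40, -33, -27, -26, -23, -20, -19, -16, -14, -12, -10, -6, -3, -2, 0, 2, 3, 7, 11, 13, 17, 20, 21, 30, 40}, so |A + A| = 25. Thus K = 25/7. For comparison, the minimum possible |A + A| over all 7-element sets is 2·7 − 1 = 13 (so min K = 13/7), attained only by arithmetic progressions.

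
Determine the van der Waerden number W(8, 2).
W(8, 2) = 8 + 1 = 9

A 2-term AP is any pair of integers, so a monochromatic 2-AP exists iff some colour is used at least twice. With 8 colours, the colouring i ↦ i on {1, ..., 8} uses each colour once, avoiding any monochromatic pair, so W(8, 2) > 8. For {1, ..., 9}, pigeonhole forces two integers of the same colour, which form a monochromatic 2-AP. Hence W(8, 2) = 9.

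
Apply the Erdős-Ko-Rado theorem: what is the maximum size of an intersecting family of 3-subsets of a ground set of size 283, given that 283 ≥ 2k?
max |F| = C(282, 2) = 39621

Erdős-Ko-Rado (1961): when n ≥ 2k, max |F| = C(n−1, k−1). The bound is attained by the star {A : i ∈ A} for any fixed i ∈ [n]. Here C(283−1, 3−1) = C(282, 2) = 39621.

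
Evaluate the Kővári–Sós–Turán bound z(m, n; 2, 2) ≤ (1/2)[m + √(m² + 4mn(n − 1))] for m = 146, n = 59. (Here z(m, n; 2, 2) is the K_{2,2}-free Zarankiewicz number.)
z(146, 59; 2, 2) ≤ (1/2)[146 + √(146² + 4·146·59·58)] = (1/2)[146 + √2019764] = 783.592

Kővári–Sós–Turán: let r_1, ..., r_146 be the row sums and z = Σ r_i the total number of 1s. Each pair of columns can share at most one row with both entries 1 (else a 2×2 all-ones block appears), so Σ_i C(r_i, 2) ≤ C(59, 2) = 1711. By convexity Σ_i C(r_i, 2) ≥ 146·C(z/146, 2) = z(z − 146)/(2·146), giving z² − 146z − 146·59·58 ≤ 0 and hence z ≤ (1/2)[146 + √(21316 + 4·499612)] = (1/2)[146 + √2019764] ≈ (1/2)(146 + 1421.184) = 783.592.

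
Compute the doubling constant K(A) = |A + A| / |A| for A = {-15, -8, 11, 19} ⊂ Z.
K = |A + A| / |A| = 10/4 = 5/2

Enumerate A + A = {a + b : a, b ∈ A}. With |A| = 4, there are |A|^2 = 16 ordered sum pairs; collecting distinct values, A + A = {-30, -23, -16, -4, 3, 4, 11, 22, 30, 38}, so |A + A| = 10. Thus K = 10/4 = 5/2. For comparison, the minimum possible |A + A| over all 4-element sets is 2·4 − 1 = 7 (so min K = 7/4), attained only by arithmetic progressions.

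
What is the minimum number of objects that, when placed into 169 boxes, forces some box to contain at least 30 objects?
n = (30 − 1)·169 + 1 = 4902

By the generalised pigeonhole principle, to guarantee some box contains ≥ r objects we need more than (r − 1) · k objects total. Threshold: n = (r − 1) · k + 1. With r = 30 and k = 169: n = 29 · 169 + 1 = 4901 + 1 = 4902. For n = 4901 = 29 · 169, we can put exactly 29 objects in every box, avoiding 30 in any single one — so 4902 is tight.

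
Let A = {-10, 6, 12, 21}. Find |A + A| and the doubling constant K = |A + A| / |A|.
K = |A + A| / |A| = 10/4 = 5/2

Enumerate A + A = {a + b : a, b ∈ A}. With |A| = 4, there are |A|^2 = 16 ordered sum pairs; collecting distinct values, A + A = {-20, -4, 2, 11, 12, 18, 24, 27, 33, 42}, so |A + A| = 10. Thus K = 10/4 = 5/2. For comparison, the minimum possible |A + A| over all 4-element sets is 2·4 − 1 = 7 (so min K = 7/4), attained only by arithmetic progressions.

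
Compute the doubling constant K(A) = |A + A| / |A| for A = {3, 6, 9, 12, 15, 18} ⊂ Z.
K = |A + A| / |A| = 11/6

Enumerate A + A = {a + b : a, b ∈ A}. With |A| = 6, there are |A|^2 = 36 ordered sum pairs; collecting distinct values, A + A = {6, 9, 12, 15, 18, 21, 24, 27, 30, 33, 36}, so |A + A| = 11. Thus K = 11/6. Here |A + A| = 2|A| − 1 = 11, the minimum possible — so K = 11/6 is minimal, which holds iff A is an arithmetic progression.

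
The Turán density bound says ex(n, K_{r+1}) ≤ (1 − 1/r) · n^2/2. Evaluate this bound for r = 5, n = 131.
Turán density bound = (4/5) · 131^2/2 = 34322/5 ≈ 6864.4

Turán's theorem: ex(n, K_{r+1}) is achieved by the complete r-partite Turán graph T(n, r) with parts as balanced as possible, and is at most (1 − 1/r) · n^2/2. For r = 5, n = 131: the density bound is (4/5) · 17161/2 = 34322/5 ≈ 6864.4. The integer-valued extremum is e(T(131, 5)) = 6864, which is strictly less than the density bound 34322/5 since 5 ∤ 131 (the parts of T(131, 5) cannot all be equal).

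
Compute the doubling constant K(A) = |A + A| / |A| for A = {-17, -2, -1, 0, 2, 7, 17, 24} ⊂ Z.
K = |A + A| / |A| = 31/8

Enumerate A + A = {a + b : a, b ∈ A}. With |A| = 8, there are |A|^2 = 64 ordered sum pairs; collecting distinct values, A + A = {-34, -19, -18, -17, -15, -10, -4, -3, -2, -1, 0, 1, 2, 4, 5, 6, 7, 9, 14, 15, 16, 17, 19, 22, 23, 24, 26, 31, 34, 41, 48}, so |A + A| = 31. Thus K = 31/8. For comparison, the minimum possible |A + A| over all 8-element sets is 2·8 − 1 = 15 (so min K = 15/8), attained only by arithmetic progressions.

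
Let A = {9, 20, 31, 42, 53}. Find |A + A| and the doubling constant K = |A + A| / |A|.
K = |A + A| / |A| = 9/5

Enumerate A + A = {a + b : a, b ∈ A}. With |A| = 5, there are |A|^2 = 25 ordered sum pairs; collecting distinct values, A + A = {18, 29, 40, 51, 62, 73, 84, 95, 106}, so |A + A| = 9. Thus K = 9/5. Here |A + A| = 2|A| − 1 = 9, the minimum possible — so K = 9/5 is minimal, which holds iff A is an arithmetic progression.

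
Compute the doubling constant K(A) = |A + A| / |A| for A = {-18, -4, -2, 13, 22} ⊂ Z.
K = |A + A| / |A| = 15/5 = 3

Enumerate A + A = {a + b : a, b ∈ A}. With |A| = 5, there are |A|^2 = 25 ordered sum pairs; collecting distinct values, A + A = {-36, -22, -20, -8, -6, -5, -4, 4, 9, 11, 18, 20, 26, 35, 44}, so |A + A| = 15. Thus K = 15/5 = 3. For comparison, the minimum possible |A + A| over all 5-element sets is 2·5 − 1 = 9 (so min K = 9/5), attained only by arithmetic progressions.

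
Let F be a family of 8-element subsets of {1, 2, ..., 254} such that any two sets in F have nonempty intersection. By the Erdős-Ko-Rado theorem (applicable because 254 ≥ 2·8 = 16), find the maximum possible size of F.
max |F| = C(253, 7) = 12107437527900

The Erdős-Ko-Rado theorem states: for n ≥ 2k, an intersecting family of k-subsets of an n-element set has size at most C(n − 1, k − 1), with equality for 'star' families {A ⊆ [n] : |A| = k, i ∈ A} (fix an element i). For n = 254, k = 8: C(253, 7) = 12107437527900.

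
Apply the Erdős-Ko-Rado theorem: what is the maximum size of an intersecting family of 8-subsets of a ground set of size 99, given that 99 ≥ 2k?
max |F| = C(98, 7) = 13834413152

Erdős-Ko-Rado (1961): when n ≥ 2k, max |F| = C(n−1, k−1). The bound is attained by the star {A : i ∈ A} for any fixed i ∈ [n]. Here C(99−1, 8−1) = C(98, 7) = 13834413152.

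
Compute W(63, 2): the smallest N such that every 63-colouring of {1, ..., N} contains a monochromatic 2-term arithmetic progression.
W(63, 2) = 63 + 1 = 64

A 2-term AP is any pair of integers, so a monochromatic 2-AP exists iff some colour is used at least twice. With 63 colours, the colouring i ↦ i on {1, ..., 63} uses each colour once, avoiding any monochromatic pair, so W(63, 2) > 63. For {1, ..., 64}, pigeonhole forces two integers of the same colour, which form a monochromatic 2-AP. Hence W(63, 2) = 64.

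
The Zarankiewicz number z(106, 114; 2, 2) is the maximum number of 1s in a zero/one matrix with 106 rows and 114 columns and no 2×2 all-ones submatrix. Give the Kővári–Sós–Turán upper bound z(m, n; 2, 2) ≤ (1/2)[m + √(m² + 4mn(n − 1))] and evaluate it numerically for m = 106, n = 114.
z(106, 114; 2, 2) ≤ (1/2)[106 + √(106² + 4·106·114·113)] = (1/2)[106 + √5473204] = 1222.744

Kővári–Sós–Turán: let r_1, ..., r_106 be the row sums and z = Σ r_i the total number of 1s. Each pair of columns can share at most one row with both entries 1 (else a 2×2 all-ones block appears), so Σ_i C(r_i, 2) ≤ C(114, 2) = 6441. By convexity Σ_i C(r_i, 2) ≥ 106·C(z/106, 2) = z(z − 106)/(2·106), giving z² − 106z − 106·114·113 ≤ 0 and hence z ≤ (1/2)[106 + √(11236 + 4·1365492)] = (1/2)[106 + √5473204] ≈ (1/2)(106 + 2339.488) = 1222.744.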